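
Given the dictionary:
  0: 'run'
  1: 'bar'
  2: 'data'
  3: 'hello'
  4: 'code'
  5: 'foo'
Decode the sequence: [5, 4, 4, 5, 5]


Look up each index in the dictionary:
  5 -> 'foo'
  4 -> 'code'
  4 -> 'code'
  5 -> 'foo'
  5 -> 'foo'

Decoded: "foo code code foo foo"


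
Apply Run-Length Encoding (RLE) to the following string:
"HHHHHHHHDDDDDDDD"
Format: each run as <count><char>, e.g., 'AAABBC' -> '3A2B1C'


Scanning runs left to right:
  i=0: run of 'H' x 8 -> '8H'
  i=8: run of 'D' x 8 -> '8D'

RLE = 8H8D


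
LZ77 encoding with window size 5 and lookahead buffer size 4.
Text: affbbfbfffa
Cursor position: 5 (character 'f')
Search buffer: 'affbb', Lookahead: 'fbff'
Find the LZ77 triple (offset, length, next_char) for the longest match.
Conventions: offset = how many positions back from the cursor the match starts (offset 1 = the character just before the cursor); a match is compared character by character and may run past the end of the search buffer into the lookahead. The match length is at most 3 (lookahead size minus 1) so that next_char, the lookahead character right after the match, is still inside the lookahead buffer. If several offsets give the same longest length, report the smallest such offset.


Try each offset into the search buffer:
  offset=1 (pos 4, char 'b'): match length 0
  offset=2 (pos 3, char 'b'): match length 0
  offset=3 (pos 2, char 'f'): match length 2
  offset=4 (pos 1, char 'f'): match length 1
  offset=5 (pos 0, char 'a'): match length 0
Longest match has length 2 at offset 3.
next_char = character at position 5 + 2 = 7 -> 'f'

Best match: offset=3, length=2 (matching 'fb' starting at position 2)
LZ77 triple: (3, 2, 'f')


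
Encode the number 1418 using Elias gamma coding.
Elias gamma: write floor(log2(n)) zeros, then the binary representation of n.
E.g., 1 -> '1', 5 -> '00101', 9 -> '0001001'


num_bits = floor(log2(1418)) + 1 = 11
leading_zeros = num_bits - 1 = 10
binary(1418) = 10110001010

Elias gamma(1418) = '0000000000' + '10110001010' = 000000000010110001010 (21 bits)


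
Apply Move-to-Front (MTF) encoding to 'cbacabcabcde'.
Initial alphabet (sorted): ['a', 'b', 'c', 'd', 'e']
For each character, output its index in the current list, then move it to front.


MTF encoding:
'c': index 2 in ['a', 'b', 'c', 'd', 'e'] -> ['c', 'a', 'b', 'd', 'e']
'b': index 2 in ['c', 'a', 'b', 'd', 'e'] -> ['b', 'c', 'a', 'd', 'e']
'a': index 2 in ['b', 'c', 'a', 'd', 'e'] -> ['a', 'b', 'c', 'd', 'e']
'c': index 2 in ['a', 'b', 'c', 'd', 'e'] -> ['c', 'a', 'b', 'd', 'e']
'a': index 1 in ['c', 'a', 'b', 'd', 'e'] -> ['a', 'c', 'b', 'd', 'e']
'b': index 2 in ['a', 'c', 'b', 'd', 'e'] -> ['b', 'a', 'c', 'd', 'e']
'c': index 2 in ['b', 'a', 'c', 'd', 'e'] -> ['c', 'b', 'a', 'd', 'e']
'a': index 2 in ['c', 'b', 'a', 'd', 'e'] -> ['a', 'c', 'b', 'd', 'e']
'b': index 2 in ['a', 'c', 'b', 'd', 'e'] -> ['b', 'a', 'c', 'd', 'e']
'c': index 2 in ['b', 'a', 'c', 'd', 'e'] -> ['c', 'b', 'a', 'd', 'e']
'd': index 3 in ['c', 'b', 'a', 'd', 'e'] -> ['d', 'c', 'b', 'a', 'e']
'e': index 4 in ['d', 'c', 'b', 'a', 'e'] -> ['e', 'd', 'c', 'b', 'a']


Output: [2, 2, 2, 2, 1, 2, 2, 2, 2, 2, 3, 4]


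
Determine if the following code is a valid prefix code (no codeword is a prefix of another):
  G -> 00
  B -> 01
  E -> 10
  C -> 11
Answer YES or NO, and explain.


Checking each pair (does one codeword prefix another?):
  G='00' vs B='01': no prefix
  G='00' vs E='10': no prefix
  G='00' vs C='11': no prefix
  B='01' vs G='00': no prefix
  B='01' vs E='10': no prefix
  B='01' vs C='11': no prefix
  E='10' vs G='00': no prefix
  E='10' vs B='01': no prefix
  E='10' vs C='11': no prefix
  C='11' vs G='00': no prefix
  C='11' vs B='01': no prefix
  C='11' vs E='10': no prefix
No violation found over all pairs.

YES -- this is a valid prefix code. No codeword is a prefix of any other codeword.


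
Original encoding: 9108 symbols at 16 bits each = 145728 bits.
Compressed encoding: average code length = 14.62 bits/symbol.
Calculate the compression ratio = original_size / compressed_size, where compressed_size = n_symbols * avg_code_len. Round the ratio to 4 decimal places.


original_size = n_symbols * orig_bits = 9108 * 16 = 145728 bits
compressed_size = n_symbols * avg_code_len = 9108 * 14.62 = 133158.96 bits
ratio = original_size / compressed_size = 145728 / 133158.96 = 1.0944

Compression ratio = 1.0944


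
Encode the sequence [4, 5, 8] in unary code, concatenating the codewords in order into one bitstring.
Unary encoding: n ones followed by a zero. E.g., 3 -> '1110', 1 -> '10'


Encode each number as n ones followed by a terminating 0:
  4 -> 11110 (5 bits)
  5 -> 111110 (6 bits)
  8 -> 111111110 (9 bits)
Total length = 5 + 6 + 9 = 20 bits.

Unary([4, 5, 8]) = 11110111110111111110 (20 bits)


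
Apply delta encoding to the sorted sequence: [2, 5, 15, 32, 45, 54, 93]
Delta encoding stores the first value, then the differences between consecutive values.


First value: 2
Deltas:
  5 - 2 = 3
  15 - 5 = 10
  32 - 15 = 17
  45 - 32 = 13
  54 - 45 = 9
  93 - 54 = 39


Delta encoded: [2, 3, 10, 17, 13, 9, 39]


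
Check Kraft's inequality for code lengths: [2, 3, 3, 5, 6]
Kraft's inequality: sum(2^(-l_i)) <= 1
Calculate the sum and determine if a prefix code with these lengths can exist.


Sum = 2^(-2) + 2^(-3) + 2^(-3) + 2^(-5) + 2^(-6)
    = 0.25 + 0.125 + 0.125 + 0.03125 + 0.015625
    = 35/64 = 0.546875
Since 0.546875 <= 1, Kraft's inequality IS satisfied.
A prefix code with these lengths CAN exist.

Kraft sum = 0.546875. Satisfied.


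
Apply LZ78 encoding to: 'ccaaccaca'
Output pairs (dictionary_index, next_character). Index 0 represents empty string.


LZ78 encoding steps:
Dictionary: {0: ''}
Step 1: w='' (idx 0), next='c' -> output (0, 'c'), add 'c' as idx 1
Step 2: w='c' (idx 1), next='a' -> output (1, 'a'), add 'ca' as idx 2
Step 3: w='' (idx 0), next='a' -> output (0, 'a'), add 'a' as idx 3
Step 4: w='c' (idx 1), next='c' -> output (1, 'c'), add 'cc' as idx 4
Step 5: w='a' (idx 3), next='c' -> output (3, 'c'), add 'ac' as idx 5
Step 6: w='a' (idx 3), end of input -> output (3, '')


Encoded: [(0, 'c'), (1, 'a'), (0, 'a'), (1, 'c'), (3, 'c'), (3, '')]


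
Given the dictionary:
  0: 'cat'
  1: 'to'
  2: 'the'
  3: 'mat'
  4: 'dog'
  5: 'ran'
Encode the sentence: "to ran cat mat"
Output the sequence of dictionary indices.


Look up each word in the dictionary:
  'to' -> 1
  'ran' -> 5
  'cat' -> 0
  'mat' -> 3

Encoded: [1, 5, 0, 3]


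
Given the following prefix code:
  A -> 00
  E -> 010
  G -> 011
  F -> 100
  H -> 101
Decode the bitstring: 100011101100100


Decoding step by step:
Bits 100 -> F
Bits 011 -> G
Bits 101 -> H
Bits 100 -> F
Bits 100 -> F


Decoded message: FGHFF


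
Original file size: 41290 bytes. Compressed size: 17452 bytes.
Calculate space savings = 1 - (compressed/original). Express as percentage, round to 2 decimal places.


ratio = compressed/original = 17452/41290 = 0.422669
savings = 1 - ratio = 1 - 0.422669 = 0.577331
as a percentage: 0.577331 * 100 = 57.73%

Space savings = 1 - 17452/41290 = 57.73%


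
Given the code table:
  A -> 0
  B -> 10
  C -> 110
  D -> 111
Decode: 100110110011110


Decoding:
10 -> B
0 -> A
110 -> C
110 -> C
0 -> A
111 -> D
10 -> B


Result: BACCADB


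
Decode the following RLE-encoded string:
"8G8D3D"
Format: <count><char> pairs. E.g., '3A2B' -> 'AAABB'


Expanding each <count><char> pair:
  8G -> 'GGGGGGGG'
  8D -> 'DDDDDDDD'
  3D -> 'DDD'

Decoded = GGGGGGGGDDDDDDDDDDD


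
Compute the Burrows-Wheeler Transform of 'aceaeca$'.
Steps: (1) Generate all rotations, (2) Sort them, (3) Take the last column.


Rotations (sorted):
  0: $aceaeca -> last char: a
  1: a$aceaec -> last char: c
  2: aceaeca$ -> last char: $
  3: aeca$ace -> last char: e
  4: ca$aceae -> last char: e
  5: ceaeca$a -> last char: a
  6: eaeca$ac -> last char: c
  7: eca$acea -> last char: a


BWT = ac$eeaca


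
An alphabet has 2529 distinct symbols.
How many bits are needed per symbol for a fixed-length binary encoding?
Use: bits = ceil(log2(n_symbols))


log2(2529) = 11.3044
Bracket: 2^11 = 2048 < 2529 <= 2^12 = 4096
So ceil(log2(2529)) = 12

bits = ceil(log2(2529)) = ceil(11.3044) = 12 bits


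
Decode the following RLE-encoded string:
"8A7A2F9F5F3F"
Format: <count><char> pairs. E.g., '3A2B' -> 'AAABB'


Expanding each <count><char> pair:
  8A -> 'AAAAAAAA'
  7A -> 'AAAAAAA'
  2F -> 'FF'
  9F -> 'FFFFFFFFF'
  5F -> 'FFFFF'
  3F -> 'FFF'

Decoded = AAAAAAAAAAAAAAAFFFFFFFFFFFFFFFFFFF


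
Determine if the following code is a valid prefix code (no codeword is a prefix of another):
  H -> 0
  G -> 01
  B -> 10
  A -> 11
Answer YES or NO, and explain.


Checking each pair (does one codeword prefix another?):
  H='0' vs G='01': prefix -- VIOLATION

NO -- this is NOT a valid prefix code. H (0) is a prefix of G (01).


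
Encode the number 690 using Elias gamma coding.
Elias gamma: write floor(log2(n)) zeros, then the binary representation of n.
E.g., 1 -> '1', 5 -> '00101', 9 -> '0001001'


num_bits = floor(log2(690)) + 1 = 10
leading_zeros = num_bits - 1 = 9
binary(690) = 1010110010

Elias gamma(690) = '000000000' + '1010110010' = 0000000001010110010 (19 bits)


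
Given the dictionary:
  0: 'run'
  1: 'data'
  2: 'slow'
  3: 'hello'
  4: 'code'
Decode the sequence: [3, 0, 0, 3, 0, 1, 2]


Look up each index in the dictionary:
  3 -> 'hello'
  0 -> 'run'
  0 -> 'run'
  3 -> 'hello'
  0 -> 'run'
  1 -> 'data'
  2 -> 'slow'

Decoded: "hello run run hello run data slow"


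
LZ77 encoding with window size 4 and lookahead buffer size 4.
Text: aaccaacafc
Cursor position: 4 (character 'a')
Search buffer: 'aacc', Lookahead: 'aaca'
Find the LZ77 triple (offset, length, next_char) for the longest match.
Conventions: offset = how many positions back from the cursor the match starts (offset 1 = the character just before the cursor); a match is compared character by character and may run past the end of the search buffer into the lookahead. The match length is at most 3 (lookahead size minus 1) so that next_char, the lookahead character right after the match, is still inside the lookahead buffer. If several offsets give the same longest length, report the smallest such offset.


Try each offset into the search buffer:
  offset=1 (pos 3, char 'c'): match length 0
  offset=2 (pos 2, char 'c'): match length 0
  offset=3 (pos 1, char 'a'): match length 1
  offset=4 (pos 0, char 'a'): match length 3
Longest match has length 3 at offset 4.
next_char = character at position 4 + 3 = 7 -> 'a'

Best match: offset=4, length=3 (matching 'aac' starting at position 0)
LZ77 triple: (4, 3, 'a')


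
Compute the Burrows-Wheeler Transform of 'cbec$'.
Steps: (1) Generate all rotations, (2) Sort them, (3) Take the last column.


Rotations (sorted):
  0: $cbec -> last char: c
  1: bec$c -> last char: c
  2: c$cbe -> last char: e
  3: cbec$ -> last char: $
  4: ec$cb -> last char: b


BWT = cce$b


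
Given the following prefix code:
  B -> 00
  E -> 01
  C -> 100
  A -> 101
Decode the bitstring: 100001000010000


Decoding step by step:
Bits 100 -> C
Bits 00 -> B
Bits 100 -> C
Bits 00 -> B
Bits 100 -> C
Bits 00 -> B


Decoded message: CBCBCB


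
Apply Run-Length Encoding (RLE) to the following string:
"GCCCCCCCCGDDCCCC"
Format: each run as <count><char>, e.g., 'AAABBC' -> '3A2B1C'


Scanning runs left to right:
  i=0: run of 'G' x 1 -> '1G'
  i=1: run of 'C' x 8 -> '8C'
  i=9: run of 'G' x 1 -> '1G'
  i=10: run of 'D' x 2 -> '2D'
  i=12: run of 'C' x 4 -> '4C'

RLE = 1G8C1G2D4C


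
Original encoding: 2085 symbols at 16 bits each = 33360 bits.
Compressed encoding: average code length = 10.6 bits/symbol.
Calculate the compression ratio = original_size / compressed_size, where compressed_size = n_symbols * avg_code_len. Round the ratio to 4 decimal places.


original_size = n_symbols * orig_bits = 2085 * 16 = 33360 bits
compressed_size = n_symbols * avg_code_len = 2085 * 10.6 = 22101.0 bits
ratio = original_size / compressed_size = 33360 / 22101.0 = 1.5094

Compression ratio = 1.5094


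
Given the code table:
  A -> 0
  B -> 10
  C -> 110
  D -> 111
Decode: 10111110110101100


Decoding:
10 -> B
111 -> D
110 -> C
110 -> C
10 -> B
110 -> C
0 -> A


Result: BDCCBCA


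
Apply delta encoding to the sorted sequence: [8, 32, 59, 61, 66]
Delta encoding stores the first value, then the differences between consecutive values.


First value: 8
Deltas:
  32 - 8 = 24
  59 - 32 = 27
  61 - 59 = 2
  66 - 61 = 5


Delta encoded: [8, 24, 27, 2, 5]


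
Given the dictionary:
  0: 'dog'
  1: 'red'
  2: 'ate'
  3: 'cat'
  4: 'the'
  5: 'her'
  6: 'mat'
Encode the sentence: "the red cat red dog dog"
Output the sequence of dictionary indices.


Look up each word in the dictionary:
  'the' -> 4
  'red' -> 1
  'cat' -> 3
  'red' -> 1
  'dog' -> 0
  'dog' -> 0

Encoded: [4, 1, 3, 1, 0, 0]


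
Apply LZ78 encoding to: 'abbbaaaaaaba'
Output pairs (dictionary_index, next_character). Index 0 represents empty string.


LZ78 encoding steps:
Dictionary: {0: ''}
Step 1: w='' (idx 0), next='a' -> output (0, 'a'), add 'a' as idx 1
Step 2: w='' (idx 0), next='b' -> output (0, 'b'), add 'b' as idx 2
Step 3: w='b' (idx 2), next='b' -> output (2, 'b'), add 'bb' as idx 3
Step 4: w='a' (idx 1), next='a' -> output (1, 'a'), add 'aa' as idx 4
Step 5: w='aa' (idx 4), next='a' -> output (4, 'a'), add 'aaa' as idx 5
Step 6: w='a' (idx 1), next='b' -> output (1, 'b'), add 'ab' as idx 6
Step 7: w='a' (idx 1), end of input -> output (1, '')


Encoded: [(0, 'a'), (0, 'b'), (2, 'b'), (1, 'a'), (4, 'a'), (1, 'b'), (1, '')]


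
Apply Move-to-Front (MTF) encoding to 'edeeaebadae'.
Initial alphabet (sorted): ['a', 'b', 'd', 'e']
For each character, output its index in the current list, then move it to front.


MTF encoding:
'e': index 3 in ['a', 'b', 'd', 'e'] -> ['e', 'a', 'b', 'd']
'd': index 3 in ['e', 'a', 'b', 'd'] -> ['d', 'e', 'a', 'b']
'e': index 1 in ['d', 'e', 'a', 'b'] -> ['e', 'd', 'a', 'b']
'e': index 0 in ['e', 'd', 'a', 'b'] -> ['e', 'd', 'a', 'b']
'a': index 2 in ['e', 'd', 'a', 'b'] -> ['a', 'e', 'd', 'b']
'e': index 1 in ['a', 'e', 'd', 'b'] -> ['e', 'a', 'd', 'b']
'b': index 3 in ['e', 'a', 'd', 'b'] -> ['b', 'e', 'a', 'd']
'a': index 2 in ['b', 'e', 'a', 'd'] -> ['a', 'b', 'e', 'd']
'd': index 3 in ['a', 'b', 'e', 'd'] -> ['d', 'a', 'b', 'e']
'a': index 1 in ['d', 'a', 'b', 'e'] -> ['a', 'd', 'b', 'e']
'e': index 3 in ['a', 'd', 'b', 'e'] -> ['e', 'a', 'd', 'b']


Output: [3, 3, 1, 0, 2, 1, 3, 2, 3, 1, 3]


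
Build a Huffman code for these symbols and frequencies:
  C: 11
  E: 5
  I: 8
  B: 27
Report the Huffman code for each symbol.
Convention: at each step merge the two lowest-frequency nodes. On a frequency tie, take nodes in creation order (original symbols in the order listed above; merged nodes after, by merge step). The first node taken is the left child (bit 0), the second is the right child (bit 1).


Huffman tree construction:
Step 1: Merge E(5) + I(8) = 13
Step 2: Merge C(11) + (E+I)(13) = 24
Step 3: Merge (C+(E+I))(24) + B(27) = 51
Read each symbol's code off the tree from the root (left child = 0, right child = 1).

Codes:
  C: 00 (length 2)
  E: 010 (length 3)
  I: 011 (length 3)
  B: 1 (length 1)
Average code length: 88/51 = 1.7255 bits/symbol


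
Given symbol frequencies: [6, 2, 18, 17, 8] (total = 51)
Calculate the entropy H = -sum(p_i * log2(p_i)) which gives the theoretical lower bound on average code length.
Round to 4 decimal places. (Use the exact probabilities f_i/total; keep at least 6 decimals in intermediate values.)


Per-symbol terms -p_i * log2(p_i) with p_i = f_i/51:
  p = 6/51 = 0.117647: log2(p) = -3.087463, -p*log2(p) = 0.363231
  p = 2/51 = 0.039216: log2(p) = -4.672425, -p*log2(p) = 0.183232
  p = 18/51 = 0.352941: log2(p) = -1.502500, -p*log2(p) = 0.530294
  p = 17/51 = 0.333333: log2(p) = -1.584963, -p*log2(p) = 0.528321
  p = 8/51 = 0.156863: log2(p) = -2.672425, -p*log2(p) = 0.419204
H = 0.363231 + 0.183232 + 0.530294 + 0.528321 + 0.419204 = 2.024282

H = 2.0243 bits/symbol


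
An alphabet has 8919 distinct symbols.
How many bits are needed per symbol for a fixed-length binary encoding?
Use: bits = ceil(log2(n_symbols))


log2(8919) = 13.1227
Bracket: 2^13 = 8192 < 8919 <= 2^14 = 16384
So ceil(log2(8919)) = 14

bits = ceil(log2(8919)) = ceil(13.1227) = 14 bits


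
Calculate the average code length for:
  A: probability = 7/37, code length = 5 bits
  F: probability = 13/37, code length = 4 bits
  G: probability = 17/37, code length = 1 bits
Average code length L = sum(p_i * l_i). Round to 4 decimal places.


Weighted contributions p_i * l_i:
  A: (7/37) * 5 = 35/37
  F: (13/37) * 4 = 52/37
  G: (17/37) * 1 = 17/37
Sum = (35 + 52 + 17)/37 = 104/37

L = 104/37 = 2.8108 bits/symbol


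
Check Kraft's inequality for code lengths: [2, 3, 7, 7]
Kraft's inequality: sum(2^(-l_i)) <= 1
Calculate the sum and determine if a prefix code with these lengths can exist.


Sum = 2^(-2) + 2^(-3) + 2^(-7) + 2^(-7)
    = 0.25 + 0.125 + 0.0078125 + 0.0078125
    = 50/128 = 0.390625
Since 0.390625 <= 1, Kraft's inequality IS satisfied.
A prefix code with these lengths CAN exist.

Kraft sum = 0.390625. Satisfied.


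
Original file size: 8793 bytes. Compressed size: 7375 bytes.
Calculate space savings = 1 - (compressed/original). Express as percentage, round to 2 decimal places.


ratio = compressed/original = 7375/8793 = 0.838735
savings = 1 - ratio = 1 - 0.838735 = 0.161265
as a percentage: 0.161265 * 100 = 16.13%

Space savings = 1 - 7375/8793 = 16.13%


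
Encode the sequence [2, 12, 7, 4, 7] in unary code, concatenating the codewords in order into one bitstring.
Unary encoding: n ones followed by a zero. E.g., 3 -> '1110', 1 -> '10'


Encode each number as n ones followed by a terminating 0:
  2 -> 110 (3 bits)
  12 -> 1111111111110 (13 bits)
  7 -> 11111110 (8 bits)
  4 -> 11110 (5 bits)
  7 -> 11111110 (8 bits)
Total length = 3 + 13 + 8 + 5 + 8 = 37 bits.

Unary([2, 12, 7, 4, 7]) = 1101111111111110111111101111011111110 (37 bits)


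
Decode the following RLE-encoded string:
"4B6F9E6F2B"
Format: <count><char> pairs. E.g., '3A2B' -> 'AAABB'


Expanding each <count><char> pair:
  4B -> 'BBBB'
  6F -> 'FFFFFF'
  9E -> 'EEEEEEEEE'
  6F -> 'FFFFFF'
  2B -> 'BB'

Decoded = BBBBFFFFFFEEEEEEEEEFFFFFFBB


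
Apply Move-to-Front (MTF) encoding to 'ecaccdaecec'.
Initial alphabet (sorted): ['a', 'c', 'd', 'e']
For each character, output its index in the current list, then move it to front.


MTF encoding:
'e': index 3 in ['a', 'c', 'd', 'e'] -> ['e', 'a', 'c', 'd']
'c': index 2 in ['e', 'a', 'c', 'd'] -> ['c', 'e', 'a', 'd']
'a': index 2 in ['c', 'e', 'a', 'd'] -> ['a', 'c', 'e', 'd']
'c': index 1 in ['a', 'c', 'e', 'd'] -> ['c', 'a', 'e', 'd']
'c': index 0 in ['c', 'a', 'e', 'd'] -> ['c', 'a', 'e', 'd']
'd': index 3 in ['c', 'a', 'e', 'd'] -> ['d', 'c', 'a', 'e']
'a': index 2 in ['d', 'c', 'a', 'e'] -> ['a', 'd', 'c', 'e']
'e': index 3 in ['a', 'd', 'c', 'e'] -> ['e', 'a', 'd', 'c']
'c': index 3 in ['e', 'a', 'd', 'c'] -> ['c', 'e', 'a', 'd']
'e': index 1 in ['c', 'e', 'a', 'd'] -> ['e', 'c', 'a', 'd']
'c': index 1 in ['e', 'c', 'a', 'd'] -> ['c', 'e', 'a', 'd']


Output: [3, 2, 2, 1, 0, 3, 2, 3, 3, 1, 1]


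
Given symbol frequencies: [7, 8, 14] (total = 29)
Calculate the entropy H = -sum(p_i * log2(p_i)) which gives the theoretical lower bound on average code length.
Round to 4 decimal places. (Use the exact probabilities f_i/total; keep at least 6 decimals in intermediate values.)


Per-symbol terms -p_i * log2(p_i) with p_i = f_i/29:
  p = 7/29 = 0.241379: log2(p) = -2.050626, -p*log2(p) = 0.494979
  p = 8/29 = 0.275862: log2(p) = -1.857981, -p*log2(p) = 0.512546
  p = 14/29 = 0.482759: log2(p) = -1.050626, -p*log2(p) = 0.507199
H = 0.494979 + 0.512546 + 0.507199 = 1.514724

H = 1.5147 bits/symbol


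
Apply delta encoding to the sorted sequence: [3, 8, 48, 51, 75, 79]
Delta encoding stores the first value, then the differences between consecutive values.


First value: 3
Deltas:
  8 - 3 = 5
  48 - 8 = 40
  51 - 48 = 3
  75 - 51 = 24
  79 - 75 = 4


Delta encoded: [3, 5, 40, 3, 24, 4]


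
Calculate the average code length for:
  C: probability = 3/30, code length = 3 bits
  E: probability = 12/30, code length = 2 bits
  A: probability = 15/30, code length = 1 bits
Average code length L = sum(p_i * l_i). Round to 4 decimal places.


Weighted contributions p_i * l_i:
  C: (3/30) * 3 = 9/30
  E: (12/30) * 2 = 24/30
  A: (15/30) * 1 = 15/30
Sum = (9 + 24 + 15)/30 = 48/30

L = 48/30 = 1.6000 bits/symbol


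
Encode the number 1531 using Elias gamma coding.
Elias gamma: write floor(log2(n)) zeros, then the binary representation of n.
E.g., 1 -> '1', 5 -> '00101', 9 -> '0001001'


num_bits = floor(log2(1531)) + 1 = 11
leading_zeros = num_bits - 1 = 10
binary(1531) = 10111111011

Elias gamma(1531) = '0000000000' + '10111111011' = 000000000010111111011 (21 bits)


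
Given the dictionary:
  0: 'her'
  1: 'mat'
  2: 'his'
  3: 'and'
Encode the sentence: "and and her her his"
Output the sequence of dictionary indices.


Look up each word in the dictionary:
  'and' -> 3
  'and' -> 3
  'her' -> 0
  'her' -> 0
  'his' -> 2

Encoded: [3, 3, 0, 0, 2]


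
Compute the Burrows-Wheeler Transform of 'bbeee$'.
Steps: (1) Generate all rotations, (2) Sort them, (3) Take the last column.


Rotations (sorted):
  0: $bbeee -> last char: e
  1: bbeee$ -> last char: $
  2: beee$b -> last char: b
  3: e$bbee -> last char: e
  4: ee$bbe -> last char: e
  5: eee$bb -> last char: b


BWT = e$beeb


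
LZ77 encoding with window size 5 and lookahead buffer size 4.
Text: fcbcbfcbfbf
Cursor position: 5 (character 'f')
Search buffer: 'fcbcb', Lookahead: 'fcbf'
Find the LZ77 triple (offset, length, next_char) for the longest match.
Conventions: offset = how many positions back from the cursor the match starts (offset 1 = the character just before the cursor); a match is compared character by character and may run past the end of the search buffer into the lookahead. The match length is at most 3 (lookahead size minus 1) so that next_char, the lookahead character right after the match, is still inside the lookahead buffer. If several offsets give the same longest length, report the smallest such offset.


Try each offset into the search buffer:
  offset=1 (pos 4, char 'b'): match length 0
  offset=2 (pos 3, char 'c'): match length 0
  offset=3 (pos 2, char 'b'): match length 0
  offset=4 (pos 1, char 'c'): match length 0
  offset=5 (pos 0, char 'f'): match length 3
Longest match has length 3 at offset 5.
next_char = character at position 5 + 3 = 8 -> 'f'

Best match: offset=5, length=3 (matching 'fcb' starting at position 0)
LZ77 triple: (5, 3, 'f')


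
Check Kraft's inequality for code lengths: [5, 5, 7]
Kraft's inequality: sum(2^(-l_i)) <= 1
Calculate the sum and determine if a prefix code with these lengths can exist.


Sum = 2^(-5) + 2^(-5) + 2^(-7)
    = 0.03125 + 0.03125 + 0.0078125
    = 9/128 = 0.0703125
Since 0.0703125 <= 1, Kraft's inequality IS satisfied.
A prefix code with these lengths CAN exist.

Kraft sum = 0.0703125. Satisfied.


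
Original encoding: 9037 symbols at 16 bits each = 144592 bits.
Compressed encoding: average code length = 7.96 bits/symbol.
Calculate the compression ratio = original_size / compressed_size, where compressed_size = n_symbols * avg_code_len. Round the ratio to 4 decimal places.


original_size = n_symbols * orig_bits = 9037 * 16 = 144592 bits
compressed_size = n_symbols * avg_code_len = 9037 * 7.96 = 71934.52 bits
ratio = original_size / compressed_size = 144592 / 71934.52 = 2.0101

Compression ratio = 2.0101


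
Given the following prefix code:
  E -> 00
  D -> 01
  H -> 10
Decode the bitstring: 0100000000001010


Decoding step by step:
Bits 01 -> D
Bits 00 -> E
Bits 00 -> E
Bits 00 -> E
Bits 00 -> E
Bits 00 -> E
Bits 10 -> H
Bits 10 -> H


Decoded message: DEEEEEHH


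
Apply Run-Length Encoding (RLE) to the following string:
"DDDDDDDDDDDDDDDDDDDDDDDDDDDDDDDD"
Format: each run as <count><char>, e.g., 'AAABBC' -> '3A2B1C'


Scanning runs left to right:
  i=0: run of 'D' x 32 -> '32D'

RLE = 32D


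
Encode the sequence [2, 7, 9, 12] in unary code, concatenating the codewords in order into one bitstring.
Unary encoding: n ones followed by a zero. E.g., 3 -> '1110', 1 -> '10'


Encode each number as n ones followed by a terminating 0:
  2 -> 110 (3 bits)
  7 -> 11111110 (8 bits)
  9 -> 1111111110 (10 bits)
  12 -> 1111111111110 (13 bits)
Total length = 3 + 8 + 10 + 13 = 34 bits.

Unary([2, 7, 9, 12]) = 1101111111011111111101111111111110 (34 bits)


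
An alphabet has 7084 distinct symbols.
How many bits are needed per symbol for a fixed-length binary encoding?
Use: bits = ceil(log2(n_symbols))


log2(7084) = 12.7903
Bracket: 2^12 = 4096 < 7084 <= 2^13 = 8192
So ceil(log2(7084)) = 13

bits = ceil(log2(7084)) = ceil(12.7903) = 13 bits


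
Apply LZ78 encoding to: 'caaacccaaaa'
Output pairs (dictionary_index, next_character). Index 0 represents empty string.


LZ78 encoding steps:
Dictionary: {0: ''}
Step 1: w='' (idx 0), next='c' -> output (0, 'c'), add 'c' as idx 1
Step 2: w='' (idx 0), next='a' -> output (0, 'a'), add 'a' as idx 2
Step 3: w='a' (idx 2), next='a' -> output (2, 'a'), add 'aa' as idx 3
Step 4: w='c' (idx 1), next='c' -> output (1, 'c'), add 'cc' as idx 4
Step 5: w='c' (idx 1), next='a' -> output (1, 'a'), add 'ca' as idx 5
Step 6: w='aa' (idx 3), next='a' -> output (3, 'a'), add 'aaa' as idx 6


Encoded: [(0, 'c'), (0, 'a'), (2, 'a'), (1, 'c'), (1, 'a'), (3, 'a')]


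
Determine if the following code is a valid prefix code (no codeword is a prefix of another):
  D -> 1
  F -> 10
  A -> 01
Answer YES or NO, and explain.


Checking each pair (does one codeword prefix another?):
  D='1' vs F='10': prefix -- VIOLATION

NO -- this is NOT a valid prefix code. D (1) is a prefix of F (10).


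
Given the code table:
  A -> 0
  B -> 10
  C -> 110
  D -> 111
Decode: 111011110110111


Decoding:
111 -> D
0 -> A
111 -> D
10 -> B
110 -> C
111 -> D


Result: DADBCD


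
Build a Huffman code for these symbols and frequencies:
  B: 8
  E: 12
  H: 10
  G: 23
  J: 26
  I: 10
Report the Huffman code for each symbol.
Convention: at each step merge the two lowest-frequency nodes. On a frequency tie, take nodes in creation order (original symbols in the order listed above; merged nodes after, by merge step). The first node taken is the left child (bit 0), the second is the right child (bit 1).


Huffman tree construction:
Step 1: Merge B(8) + H(10) = 18
Step 2: Merge I(10) + E(12) = 22
Step 3: Merge (B+H)(18) + (I+E)(22) = 40
Step 4: Merge G(23) + J(26) = 49
Step 5: Merge ((B+H)+(I+E))(40) + (G+J)(49) = 89
Read each symbol's code off the tree from the root (left child = 0, right child = 1).

Codes:
  B: 000 (length 3)
  E: 011 (length 3)
  H: 001 (length 3)
  G: 10 (length 2)
  J: 11 (length 2)
  I: 010 (length 3)
Average code length: 218/89 = 2.4494 bits/symbol


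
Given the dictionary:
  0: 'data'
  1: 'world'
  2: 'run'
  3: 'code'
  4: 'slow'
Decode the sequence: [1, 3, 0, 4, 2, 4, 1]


Look up each index in the dictionary:
  1 -> 'world'
  3 -> 'code'
  0 -> 'data'
  4 -> 'slow'
  2 -> 'run'
  4 -> 'slow'
  1 -> 'world'

Decoded: "world code data slow run slow world"


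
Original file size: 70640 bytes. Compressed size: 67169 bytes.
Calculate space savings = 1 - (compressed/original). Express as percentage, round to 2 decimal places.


ratio = compressed/original = 67169/70640 = 0.950864
savings = 1 - ratio = 1 - 0.950864 = 0.049136
as a percentage: 0.049136 * 100 = 4.91%

Space savings = 1 - 67169/70640 = 4.91%


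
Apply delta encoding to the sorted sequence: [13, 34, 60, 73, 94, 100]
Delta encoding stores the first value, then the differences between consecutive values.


First value: 13
Deltas:
  34 - 13 = 21
  60 - 34 = 26
  73 - 60 = 13
  94 - 73 = 21
  100 - 94 = 6


Delta encoded: [13, 21, 26, 13, 21, 6]


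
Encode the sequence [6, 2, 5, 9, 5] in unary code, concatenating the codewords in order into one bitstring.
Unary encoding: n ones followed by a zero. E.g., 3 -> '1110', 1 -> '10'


Encode each number as n ones followed by a terminating 0:
  6 -> 1111110 (7 bits)
  2 -> 110 (3 bits)
  5 -> 111110 (6 bits)
  9 -> 1111111110 (10 bits)
  5 -> 111110 (6 bits)
Total length = 7 + 3 + 6 + 10 + 6 = 32 bits.

Unary([6, 2, 5, 9, 5]) = 11111101101111101111111110111110 (32 bits)


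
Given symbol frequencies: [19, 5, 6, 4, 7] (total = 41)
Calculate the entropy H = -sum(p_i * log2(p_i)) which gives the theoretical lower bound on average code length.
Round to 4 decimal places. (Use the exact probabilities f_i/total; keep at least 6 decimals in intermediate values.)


Per-symbol terms -p_i * log2(p_i) with p_i = f_i/41:
  p = 19/41 = 0.463415: log2(p) = -1.109624, -p*log2(p) = 0.514216
  p = 5/41 = 0.121951: log2(p) = -3.035624, -p*log2(p) = 0.370198
  p = 6/41 = 0.146341: log2(p) = -2.772590, -p*log2(p) = 0.405745
  p = 4/41 = 0.097561: log2(p) = -3.357552, -p*log2(p) = 0.327566
  p = 7/41 = 0.170732: log2(p) = -2.550197, -p*log2(p) = 0.435400
H = 0.514216 + 0.370198 + 0.405745 + 0.327566 + 0.435400 = 2.053125

H = 2.0531 bits/symbol


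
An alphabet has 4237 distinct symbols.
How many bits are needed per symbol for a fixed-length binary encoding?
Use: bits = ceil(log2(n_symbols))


log2(4237) = 12.0488
Bracket: 2^12 = 4096 < 4237 <= 2^13 = 8192
So ceil(log2(4237)) = 13

bits = ceil(log2(4237)) = ceil(12.0488) = 13 bits


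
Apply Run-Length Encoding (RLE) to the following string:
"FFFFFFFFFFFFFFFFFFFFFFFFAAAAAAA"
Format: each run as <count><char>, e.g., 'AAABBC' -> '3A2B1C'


Scanning runs left to right:
  i=0: run of 'F' x 24 -> '24F'
  i=24: run of 'A' x 7 -> '7A'

RLE = 24F7A


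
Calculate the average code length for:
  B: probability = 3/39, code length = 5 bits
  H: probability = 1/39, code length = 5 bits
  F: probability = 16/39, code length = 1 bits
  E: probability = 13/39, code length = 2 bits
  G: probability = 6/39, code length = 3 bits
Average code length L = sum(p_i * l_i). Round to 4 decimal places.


Weighted contributions p_i * l_i:
  B: (3/39) * 5 = 15/39
  H: (1/39) * 5 = 5/39
  F: (16/39) * 1 = 16/39
  E: (13/39) * 2 = 26/39
  G: (6/39) * 3 = 18/39
Sum = (15 + 5 + 16 + 26 + 18)/39 = 80/39

L = 80/39 = 2.0513 bits/symbol


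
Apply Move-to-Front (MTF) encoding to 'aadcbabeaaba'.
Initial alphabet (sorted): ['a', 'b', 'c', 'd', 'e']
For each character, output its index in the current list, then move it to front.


MTF encoding:
'a': index 0 in ['a', 'b', 'c', 'd', 'e'] -> ['a', 'b', 'c', 'd', 'e']
'a': index 0 in ['a', 'b', 'c', 'd', 'e'] -> ['a', 'b', 'c', 'd', 'e']
'd': index 3 in ['a', 'b', 'c', 'd', 'e'] -> ['d', 'a', 'b', 'c', 'e']
'c': index 3 in ['d', 'a', 'b', 'c', 'e'] -> ['c', 'd', 'a', 'b', 'e']
'b': index 3 in ['c', 'd', 'a', 'b', 'e'] -> ['b', 'c', 'd', 'a', 'e']
'a': index 3 in ['b', 'c', 'd', 'a', 'e'] -> ['a', 'b', 'c', 'd', 'e']
'b': index 1 in ['a', 'b', 'c', 'd', 'e'] -> ['b', 'a', 'c', 'd', 'e']
'e': index 4 in ['b', 'a', 'c', 'd', 'e'] -> ['e', 'b', 'a', 'c', 'd']
'a': index 2 in ['e', 'b', 'a', 'c', 'd'] -> ['a', 'e', 'b', 'c', 'd']
'a': index 0 in ['a', 'e', 'b', 'c', 'd'] -> ['a', 'e', 'b', 'c', 'd']
'b': index 2 in ['a', 'e', 'b', 'c', 'd'] -> ['b', 'a', 'e', 'c', 'd']
'a': index 1 in ['b', 'a', 'e', 'c', 'd'] -> ['a', 'b', 'e', 'c', 'd']


Output: [0, 0, 3, 3, 3, 3, 1, 4, 2, 0, 2, 1]


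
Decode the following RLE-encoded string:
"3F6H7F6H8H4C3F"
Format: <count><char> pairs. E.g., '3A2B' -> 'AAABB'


Expanding each <count><char> pair:
  3F -> 'FFF'
  6H -> 'HHHHHH'
  7F -> 'FFFFFFF'
  6H -> 'HHHHHH'
  8H -> 'HHHHHHHH'
  4C -> 'CCCC'
  3F -> 'FFF'

Decoded = FFFHHHHHHFFFFFFFHHHHHHHHHHHHHHCCCCFFF


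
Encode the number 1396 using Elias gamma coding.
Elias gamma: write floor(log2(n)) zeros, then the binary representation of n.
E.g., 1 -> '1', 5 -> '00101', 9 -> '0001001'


num_bits = floor(log2(1396)) + 1 = 11
leading_zeros = num_bits - 1 = 10
binary(1396) = 10101110100

Elias gamma(1396) = '0000000000' + '10101110100' = 000000000010101110100 (21 bits)


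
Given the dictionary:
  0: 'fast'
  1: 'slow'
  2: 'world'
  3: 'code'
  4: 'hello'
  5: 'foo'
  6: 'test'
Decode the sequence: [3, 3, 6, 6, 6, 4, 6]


Look up each index in the dictionary:
  3 -> 'code'
  3 -> 'code'
  6 -> 'test'
  6 -> 'test'
  6 -> 'test'
  4 -> 'hello'
  6 -> 'test'

Decoded: "code code test test test hello test"


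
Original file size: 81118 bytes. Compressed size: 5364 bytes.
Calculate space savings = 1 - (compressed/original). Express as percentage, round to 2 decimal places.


ratio = compressed/original = 5364/81118 = 0.066126
savings = 1 - ratio = 1 - 0.066126 = 0.933874
as a percentage: 0.933874 * 100 = 93.39%

Space savings = 1 - 5364/81118 = 93.39%


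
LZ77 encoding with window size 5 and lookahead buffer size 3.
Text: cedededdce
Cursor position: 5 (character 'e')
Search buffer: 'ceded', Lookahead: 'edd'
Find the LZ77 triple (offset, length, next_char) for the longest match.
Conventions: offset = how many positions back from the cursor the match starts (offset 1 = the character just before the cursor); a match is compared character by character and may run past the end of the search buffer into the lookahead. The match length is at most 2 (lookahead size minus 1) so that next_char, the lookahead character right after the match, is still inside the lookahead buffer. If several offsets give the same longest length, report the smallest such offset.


Try each offset into the search buffer:
  offset=1 (pos 4, char 'd'): match length 0
  offset=2 (pos 3, char 'e'): match length 2
  offset=3 (pos 2, char 'd'): match length 0
  offset=4 (pos 1, char 'e'): match length 2
  offset=5 (pos 0, char 'c'): match length 0
Longest match has length 2, found at offsets 2, 4; take the smallest, offset 2.
next_char = character at position 5 + 2 = 7 -> 'd'

Best match: offset=2, length=2 (matching 'ed' starting at position 3)
LZ77 triple: (2, 2, 'd')


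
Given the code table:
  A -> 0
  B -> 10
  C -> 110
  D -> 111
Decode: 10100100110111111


Decoding:
10 -> B
10 -> B
0 -> A
10 -> B
0 -> A
110 -> C
111 -> D
111 -> D


Result: BBABACDD


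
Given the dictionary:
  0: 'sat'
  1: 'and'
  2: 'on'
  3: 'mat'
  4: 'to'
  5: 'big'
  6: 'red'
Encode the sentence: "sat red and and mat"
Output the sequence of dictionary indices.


Look up each word in the dictionary:
  'sat' -> 0
  'red' -> 6
  'and' -> 1
  'and' -> 1
  'mat' -> 3

Encoded: [0, 6, 1, 1, 3]


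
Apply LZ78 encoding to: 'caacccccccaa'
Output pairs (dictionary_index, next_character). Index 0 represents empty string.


LZ78 encoding steps:
Dictionary: {0: ''}
Step 1: w='' (idx 0), next='c' -> output (0, 'c'), add 'c' as idx 1
Step 2: w='' (idx 0), next='a' -> output (0, 'a'), add 'a' as idx 2
Step 3: w='a' (idx 2), next='c' -> output (2, 'c'), add 'ac' as idx 3
Step 4: w='c' (idx 1), next='c' -> output (1, 'c'), add 'cc' as idx 4
Step 5: w='cc' (idx 4), next='c' -> output (4, 'c'), add 'ccc' as idx 5
Step 6: w='c' (idx 1), next='a' -> output (1, 'a'), add 'ca' as idx 6
Step 7: w='a' (idx 2), end of input -> output (2, '')


Encoded: [(0, 'c'), (0, 'a'), (2, 'c'), (1, 'c'), (4, 'c'), (1, 'a'), (2, '')]


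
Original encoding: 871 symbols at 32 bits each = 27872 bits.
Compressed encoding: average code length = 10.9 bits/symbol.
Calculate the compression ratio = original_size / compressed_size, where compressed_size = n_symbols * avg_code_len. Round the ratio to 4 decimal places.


original_size = n_symbols * orig_bits = 871 * 32 = 27872 bits
compressed_size = n_symbols * avg_code_len = 871 * 10.9 = 9493.9 bits
ratio = original_size / compressed_size = 27872 / 9493.9 = 2.9358

Compression ratio = 2.9358


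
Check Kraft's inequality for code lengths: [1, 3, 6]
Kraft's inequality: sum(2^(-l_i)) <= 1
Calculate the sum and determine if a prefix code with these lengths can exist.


Sum = 2^(-1) + 2^(-3) + 2^(-6)
    = 0.5 + 0.125 + 0.015625
    = 41/64 = 0.640625
Since 0.640625 <= 1, Kraft's inequality IS satisfied.
A prefix code with these lengths CAN exist.

Kraft sum = 0.640625. Satisfied.


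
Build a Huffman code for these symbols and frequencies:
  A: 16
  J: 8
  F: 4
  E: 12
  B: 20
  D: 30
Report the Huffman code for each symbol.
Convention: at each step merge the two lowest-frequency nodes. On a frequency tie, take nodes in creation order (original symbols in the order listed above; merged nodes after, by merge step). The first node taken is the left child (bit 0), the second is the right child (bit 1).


Huffman tree construction:
Step 1: Merge F(4) + J(8) = 12
Step 2: Merge E(12) + (F+J)(12) = 24
Step 3: Merge A(16) + B(20) = 36
Step 4: Merge (E+(F+J))(24) + D(30) = 54
Step 5: Merge (A+B)(36) + ((E+(F+J))+D)(54) = 90
Read each symbol's code off the tree from the root (left child = 0, right child = 1).

Codes:
  A: 00 (length 2)
  J: 1011 (length 4)
  F: 1010 (length 4)
  E: 100 (length 3)
  B: 01 (length 2)
  D: 11 (length 2)
Average code length: 216/90 = 2.4000 bits/symbol


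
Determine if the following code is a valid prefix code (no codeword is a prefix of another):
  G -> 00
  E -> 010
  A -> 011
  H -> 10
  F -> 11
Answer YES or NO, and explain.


Checking each pair (does one codeword prefix another?):
  G='00' vs E='010': no prefix
  G='00' vs A='011': no prefix
  G='00' vs H='10': no prefix
  G='00' vs F='11': no prefix
  E='010' vs G='00': no prefix
  E='010' vs A='011': no prefix
  E='010' vs H='10': no prefix
  E='010' vs F='11': no prefix
  A='011' vs G='00': no prefix
  A='011' vs E='010': no prefix
  A='011' vs H='10': no prefix
  A='011' vs F='11': no prefix
  H='10' vs G='00': no prefix
  H='10' vs E='010': no prefix
  H='10' vs A='011': no prefix
  H='10' vs F='11': no prefix
  F='11' vs G='00': no prefix
  F='11' vs E='010': no prefix
  F='11' vs A='011': no prefix
  F='11' vs H='10': no prefix
No violation found over all pairs.

YES -- this is a valid prefix code. No codeword is a prefix of any other codeword.


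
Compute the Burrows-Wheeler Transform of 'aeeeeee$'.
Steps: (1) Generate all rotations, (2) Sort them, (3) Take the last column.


Rotations (sorted):
  0: $aeeeeee -> last char: e
  1: aeeeeee$ -> last char: $
  2: e$aeeeee -> last char: e
  3: ee$aeeee -> last char: e
  4: eee$aeee -> last char: e
  5: eeee$aee -> last char: e
  6: eeeee$ae -> last char: e
  7: eeeeee$a -> last char: a


BWT = e$eeeeea


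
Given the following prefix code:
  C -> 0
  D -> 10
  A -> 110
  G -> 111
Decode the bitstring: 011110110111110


Decoding step by step:
Bits 0 -> C
Bits 111 -> G
Bits 10 -> D
Bits 110 -> A
Bits 111 -> G
Bits 110 -> A


Decoded message: CGDAGA


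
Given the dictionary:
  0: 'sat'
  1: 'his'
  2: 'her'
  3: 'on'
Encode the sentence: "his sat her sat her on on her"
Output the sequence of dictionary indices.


Look up each word in the dictionary:
  'his' -> 1
  'sat' -> 0
  'her' -> 2
  'sat' -> 0
  'her' -> 2
  'on' -> 3
  'on' -> 3
  'her' -> 2

Encoded: [1, 0, 2, 0, 2, 3, 3, 2]


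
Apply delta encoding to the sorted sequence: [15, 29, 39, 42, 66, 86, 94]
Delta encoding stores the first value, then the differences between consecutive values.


First value: 15
Deltas:
  29 - 15 = 14
  39 - 29 = 10
  42 - 39 = 3
  66 - 42 = 24
  86 - 66 = 20
  94 - 86 = 8


Delta encoded: [15, 14, 10, 3, 24, 20, 8]


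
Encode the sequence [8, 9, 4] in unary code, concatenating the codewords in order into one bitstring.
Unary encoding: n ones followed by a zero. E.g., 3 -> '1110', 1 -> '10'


Encode each number as n ones followed by a terminating 0:
  8 -> 111111110 (9 bits)
  9 -> 1111111110 (10 bits)
  4 -> 11110 (5 bits)
Total length = 9 + 10 + 5 = 24 bits.

Unary([8, 9, 4]) = 111111110111111111011110 (24 bits)


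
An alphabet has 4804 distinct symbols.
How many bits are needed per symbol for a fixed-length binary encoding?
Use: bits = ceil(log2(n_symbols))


log2(4804) = 12.23
Bracket: 2^12 = 4096 < 4804 <= 2^13 = 8192
So ceil(log2(4804)) = 13

bits = ceil(log2(4804)) = ceil(12.23) = 13 bits
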